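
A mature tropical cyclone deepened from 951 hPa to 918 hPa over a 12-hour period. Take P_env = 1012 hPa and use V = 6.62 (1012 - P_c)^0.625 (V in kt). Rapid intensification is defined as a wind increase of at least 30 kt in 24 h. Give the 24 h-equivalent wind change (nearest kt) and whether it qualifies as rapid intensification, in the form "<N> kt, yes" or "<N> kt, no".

54 kt, yes

V₁: ΔP = 61, V ≈ 6.62 × 61^0.625 ≈ 86.43 kt.
V₂: ΔP = 94, V ≈ 6.62 × 94^0.625 ≈ 113.26 kt.
ΔV over 12 h = 26.83 kt → 24 h equivalent = 26.83 × 24/12 ≈ 53.66 kt.
54 kt ≥ 30 kt ⇒ rapid intensification.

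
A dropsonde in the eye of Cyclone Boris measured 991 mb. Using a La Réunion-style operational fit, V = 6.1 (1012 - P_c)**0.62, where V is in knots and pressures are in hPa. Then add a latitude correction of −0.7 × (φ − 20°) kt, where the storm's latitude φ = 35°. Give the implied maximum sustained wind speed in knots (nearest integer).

ΔP = 1012 − 991 = 21 mb.
21^0.62 ≈ 6.604.
V ≈ 6.1 × 6.604 ≈ 40.3 kt.
Latitude correction: −0.7 × (35 − 20) = -10.5 kt.
Corrected V ≈ 29.8 kt → 30 kt.

30 kt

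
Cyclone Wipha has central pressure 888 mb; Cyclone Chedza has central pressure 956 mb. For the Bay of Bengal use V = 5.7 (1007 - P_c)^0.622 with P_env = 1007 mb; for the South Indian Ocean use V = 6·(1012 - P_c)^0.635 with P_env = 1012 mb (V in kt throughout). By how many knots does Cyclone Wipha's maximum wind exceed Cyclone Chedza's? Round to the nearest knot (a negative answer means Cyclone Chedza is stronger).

34 kt

Cyclone Wipha: ΔP = 119; V ≈ 5.7 × 119^0.622 ≈ 111.39 kt.
Cyclone Chedza: ΔP = 56; V ≈ 6 × 56^0.635 ≈ 77.31 kt.
Difference ≈ 111.39 − 77.31 = 34.08 → 34 kt.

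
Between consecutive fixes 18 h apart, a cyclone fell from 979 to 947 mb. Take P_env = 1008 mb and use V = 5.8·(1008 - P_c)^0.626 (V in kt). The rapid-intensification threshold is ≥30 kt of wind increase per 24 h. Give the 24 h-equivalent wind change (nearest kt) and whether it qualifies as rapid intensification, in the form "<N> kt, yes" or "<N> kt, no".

V₁: ΔP = 29, V ≈ 5.8 × 29^0.626 ≈ 47.74 kt.
V₂: ΔP = 61, V ≈ 5.8 × 61^0.626 ≈ 76.04 kt.
ΔV over 18 h = 28.30 kt → 24 h equivalent = 28.30 × 24/18 ≈ 37.73 kt.
38 kt ≥ 30 kt ⇒ rapid intensification.

38 kt, yes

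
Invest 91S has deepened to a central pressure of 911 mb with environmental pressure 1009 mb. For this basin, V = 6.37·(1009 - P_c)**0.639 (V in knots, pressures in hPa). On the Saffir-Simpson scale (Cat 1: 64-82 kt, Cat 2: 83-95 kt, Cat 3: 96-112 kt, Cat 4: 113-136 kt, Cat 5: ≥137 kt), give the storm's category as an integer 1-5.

4

ΔP = 1009 − 911 = 98 mb.
V ≈ 6.37 × 98^0.639 = 6.37 × 18.72 ≈ 119 kt.
119 kt falls in the Category 4 band.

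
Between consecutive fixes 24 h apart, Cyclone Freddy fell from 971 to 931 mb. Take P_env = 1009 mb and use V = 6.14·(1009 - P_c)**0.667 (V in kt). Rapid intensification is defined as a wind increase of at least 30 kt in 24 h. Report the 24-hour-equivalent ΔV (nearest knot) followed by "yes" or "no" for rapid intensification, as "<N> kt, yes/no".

43 kt, yes

V₁: ΔP = 38, V ≈ 6.14 × 38^0.667 ≈ 69.48 kt.
V₂: ΔP = 78, V ≈ 6.14 × 78^0.667 ≈ 112.25 kt.
ΔV over 24 h = 42.77 kt → 24 h equivalent = 42.77 × 24/24 ≈ 42.77 kt.
43 kt ≥ 30 kt ⇒ rapid intensification.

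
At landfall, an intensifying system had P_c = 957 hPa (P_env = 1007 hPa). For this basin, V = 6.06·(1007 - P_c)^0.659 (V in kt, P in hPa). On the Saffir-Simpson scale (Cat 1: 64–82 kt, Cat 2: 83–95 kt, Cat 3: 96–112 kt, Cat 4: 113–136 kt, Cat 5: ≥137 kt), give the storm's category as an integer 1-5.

1

ΔP = 1007 − 957 = 50 hPa.
V ≈ 6.06 × 50^0.659 = 6.06 × 13.17 ≈ 80 kt.
80 kt falls in the Category 1 band.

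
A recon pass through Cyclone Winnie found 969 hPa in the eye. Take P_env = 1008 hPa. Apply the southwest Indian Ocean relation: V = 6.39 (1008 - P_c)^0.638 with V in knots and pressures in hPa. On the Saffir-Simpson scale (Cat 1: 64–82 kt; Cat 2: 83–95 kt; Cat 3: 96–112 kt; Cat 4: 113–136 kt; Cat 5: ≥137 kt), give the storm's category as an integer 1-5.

1

ΔP = 1008 − 969 = 39 hPa.
V ≈ 6.39 × 39^0.638 = 6.39 × 10.35 ≈ 66 kt.
66 kt falls in the Category 1 band.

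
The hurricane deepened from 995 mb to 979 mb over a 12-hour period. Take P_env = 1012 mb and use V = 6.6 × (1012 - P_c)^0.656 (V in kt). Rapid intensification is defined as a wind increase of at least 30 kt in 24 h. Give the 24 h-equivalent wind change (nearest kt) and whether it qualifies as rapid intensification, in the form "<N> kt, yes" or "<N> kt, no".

46 kt, yes

V₁: ΔP = 17, V ≈ 6.6 × 17^0.656 ≈ 42.34 kt.
V₂: ΔP = 33, V ≈ 6.6 × 33^0.656 ≈ 65.42 kt.
ΔV over 12 h = 23.08 kt → 24 h equivalent = 23.08 × 24/12 ≈ 46.16 kt.
46 kt ≥ 30 kt ⇒ rapid intensification.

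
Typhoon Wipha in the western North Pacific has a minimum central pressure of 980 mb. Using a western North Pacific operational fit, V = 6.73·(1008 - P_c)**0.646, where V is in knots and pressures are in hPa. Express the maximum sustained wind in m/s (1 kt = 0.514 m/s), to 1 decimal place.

29.8 m/s

ΔP = 1008 − 980 = 28 mb.
V ≈ 6.73 × 28^0.646 = 6.73 × 8.607 ≈ 57.927 kt.
57.927 × 0.514 ≈ 29.77 m/s → 29.8 m/s.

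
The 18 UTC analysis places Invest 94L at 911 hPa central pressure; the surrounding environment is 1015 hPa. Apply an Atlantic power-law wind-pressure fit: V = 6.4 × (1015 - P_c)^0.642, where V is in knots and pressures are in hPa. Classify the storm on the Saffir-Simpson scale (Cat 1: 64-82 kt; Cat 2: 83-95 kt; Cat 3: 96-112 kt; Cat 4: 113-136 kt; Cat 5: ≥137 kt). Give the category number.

ΔP = 1015 − 911 = 104 hPa.
V ≈ 6.4 × 104^0.642 = 6.4 × 19.72 ≈ 126 kt.
126 kt falls in the Category 4 band.

4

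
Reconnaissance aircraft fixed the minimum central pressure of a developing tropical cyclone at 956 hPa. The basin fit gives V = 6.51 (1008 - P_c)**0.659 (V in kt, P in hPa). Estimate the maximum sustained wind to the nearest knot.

ΔP = 1008 − 956 = 52 hPa.
52^0.659 ≈ 13.516.
V ≈ 6.51 × 13.516 ≈ 88.0 kt.

88 kt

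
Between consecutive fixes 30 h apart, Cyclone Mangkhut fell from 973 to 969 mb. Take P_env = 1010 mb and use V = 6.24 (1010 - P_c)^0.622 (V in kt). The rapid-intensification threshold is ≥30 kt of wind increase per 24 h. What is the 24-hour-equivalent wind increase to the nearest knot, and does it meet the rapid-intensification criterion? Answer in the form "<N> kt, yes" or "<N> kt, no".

3 kt, no

V₁: ΔP = 37, V ≈ 6.24 × 37^0.622 ≈ 58.97 kt.
V₂: ΔP = 41, V ≈ 6.24 × 41^0.622 ≈ 62.85 kt.
ΔV over 30 h = 3.88 kt → 24 h equivalent = 3.88 × 24/30 ≈ 3.10 kt.
3 kt < 30 kt ⇒ not rapid intensification.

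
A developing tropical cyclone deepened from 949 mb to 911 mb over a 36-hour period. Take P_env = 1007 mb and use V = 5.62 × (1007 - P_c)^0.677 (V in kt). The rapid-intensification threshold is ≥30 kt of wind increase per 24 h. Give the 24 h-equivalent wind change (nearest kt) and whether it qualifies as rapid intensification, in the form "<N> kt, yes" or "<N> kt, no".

24 kt, no

V₁: ΔP = 58, V ≈ 5.62 × 58^0.677 ≈ 87.82 kt.
V₂: ΔP = 96, V ≈ 5.62 × 96^0.677 ≈ 123.52 kt.
ΔV over 36 h = 35.70 kt → 24 h equivalent = 35.70 × 24/36 ≈ 23.80 kt.
24 kt < 30 kt ⇒ not rapid intensification.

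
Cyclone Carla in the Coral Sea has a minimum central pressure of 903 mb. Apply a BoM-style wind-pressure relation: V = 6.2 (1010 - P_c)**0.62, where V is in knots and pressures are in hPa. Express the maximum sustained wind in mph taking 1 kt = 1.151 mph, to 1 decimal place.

ΔP = 1010 − 903 = 107 mb.
V ≈ 6.2 × 107^0.62 = 6.2 × 18.122 ≈ 112.359 kt.
112.359 × 1.151 ≈ 129.33 mph → 129.3 mph.

129.3 mph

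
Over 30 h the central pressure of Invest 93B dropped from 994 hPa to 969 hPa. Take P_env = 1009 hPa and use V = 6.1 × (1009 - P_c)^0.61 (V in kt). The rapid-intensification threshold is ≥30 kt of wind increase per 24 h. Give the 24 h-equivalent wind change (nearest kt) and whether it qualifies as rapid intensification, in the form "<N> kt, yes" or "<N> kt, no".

V₁: ΔP = 15, V ≈ 6.1 × 15^0.61 ≈ 31.82 kt.
V₂: ΔP = 40, V ≈ 6.1 × 40^0.61 ≈ 57.89 kt.
ΔV over 30 h = 26.07 kt → 24 h equivalent = 26.07 × 24/30 ≈ 20.86 kt.
21 kt < 30 kt ⇒ not rapid intensification.

21 kt, no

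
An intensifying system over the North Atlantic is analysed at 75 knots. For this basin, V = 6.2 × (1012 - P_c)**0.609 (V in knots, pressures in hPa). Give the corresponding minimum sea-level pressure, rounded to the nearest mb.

ΔP = (V / 6.2)^(1/0.609) = (75/6.2)^1.642.
75/6.2 = 12.097; 12.097^1.642 ≈ 59.95 mb.
P_c = 1012 − 59.95 = 952.05 ≈ 952 mb.

952 mb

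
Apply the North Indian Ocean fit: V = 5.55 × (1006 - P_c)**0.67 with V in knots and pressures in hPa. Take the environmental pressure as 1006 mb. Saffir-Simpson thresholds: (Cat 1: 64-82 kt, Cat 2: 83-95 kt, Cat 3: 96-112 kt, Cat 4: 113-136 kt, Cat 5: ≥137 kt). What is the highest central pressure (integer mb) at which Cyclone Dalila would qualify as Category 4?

916 mb

Category 4 begins at V = 113 kt.
Required ΔP = (113/5.55)^(1/0.67) = 20.360^1.493 ≈ 89.83 mb.
P_c ≤ 1006 − 89.83 = 916.17, so the highest integer P_c is 916 mb.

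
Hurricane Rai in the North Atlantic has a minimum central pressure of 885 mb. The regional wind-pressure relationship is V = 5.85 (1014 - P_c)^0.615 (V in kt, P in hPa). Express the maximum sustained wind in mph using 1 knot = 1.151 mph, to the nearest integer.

ΔP = 1014 − 885 = 129 mb.
V ≈ 5.85 × 129^0.615 = 5.85 × 19.862 ≈ 116.190 kt.
116.190 × 1.151 ≈ 133.73 mph → 134 mph.

134 mph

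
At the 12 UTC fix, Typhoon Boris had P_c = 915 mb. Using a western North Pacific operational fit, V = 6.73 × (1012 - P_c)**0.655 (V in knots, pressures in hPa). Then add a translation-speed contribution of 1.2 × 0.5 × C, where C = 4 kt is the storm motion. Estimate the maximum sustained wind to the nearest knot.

ΔP = 1012 − 915 = 97 mb.
97^0.655 ≈ 20.014.
V ≈ 6.73 × 20.014 ≈ 134.7 kt.
Translation term: 1.2 × 0.5 × 4 = 2.4 kt.
Corrected V ≈ 137.1 kt → 137 kt.

137 kt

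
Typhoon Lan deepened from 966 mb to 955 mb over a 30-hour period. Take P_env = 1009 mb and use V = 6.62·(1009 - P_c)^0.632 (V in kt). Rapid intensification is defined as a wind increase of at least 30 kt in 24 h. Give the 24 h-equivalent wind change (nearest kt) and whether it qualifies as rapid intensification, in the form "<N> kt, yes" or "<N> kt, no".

V₁: ΔP = 43, V ≈ 6.62 × 43^0.632 ≈ 71.32 kt.
V₂: ΔP = 54, V ≈ 6.62 × 54^0.632 ≈ 82.36 kt.
ΔV over 30 h = 11.04 kt → 24 h equivalent = 11.04 × 24/30 ≈ 8.83 kt.
9 kt < 30 kt ⇒ not rapid intensification.

9 kt, no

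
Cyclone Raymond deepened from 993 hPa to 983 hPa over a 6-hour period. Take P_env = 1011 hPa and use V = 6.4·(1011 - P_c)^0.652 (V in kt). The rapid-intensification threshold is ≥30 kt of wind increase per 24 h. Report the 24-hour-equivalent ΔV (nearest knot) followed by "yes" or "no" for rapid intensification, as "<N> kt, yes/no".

V₁: ΔP = 18, V ≈ 6.4 × 18^0.652 ≈ 42.13 kt.
V₂: ΔP = 28, V ≈ 6.4 × 28^0.652 ≈ 56.20 kt.
ΔV over 6 h = 14.07 kt → 24 h equivalent = 14.07 × 24/6 ≈ 56.28 kt.
56 kt ≥ 30 kt ⇒ rapid intensification.

56 kt, yes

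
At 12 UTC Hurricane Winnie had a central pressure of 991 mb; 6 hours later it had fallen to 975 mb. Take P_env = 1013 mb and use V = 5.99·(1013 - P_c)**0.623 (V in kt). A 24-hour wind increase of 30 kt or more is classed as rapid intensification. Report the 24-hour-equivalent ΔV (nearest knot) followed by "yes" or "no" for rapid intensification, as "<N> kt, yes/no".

V₁: ΔP = 22, V ≈ 5.99 × 22^0.623 ≈ 41.09 kt.
V₂: ΔP = 38, V ≈ 5.99 × 38^0.623 ≈ 57.76 kt.
ΔV over 6 h = 16.67 kt → 24 h equivalent = 16.67 × 24/6 ≈ 66.68 kt.
67 kt ≥ 30 kt ⇒ rapid intensification.

67 kt, yes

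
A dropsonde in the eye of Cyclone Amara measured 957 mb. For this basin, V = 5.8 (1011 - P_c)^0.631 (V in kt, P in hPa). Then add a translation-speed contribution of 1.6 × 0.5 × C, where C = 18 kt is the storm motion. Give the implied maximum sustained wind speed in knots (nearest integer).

86 kt

ΔP = 1011 − 957 = 54 mb.
54^0.631 ≈ 12.392.
V ≈ 5.8 × 12.392 ≈ 71.9 kt.
Translation term: 1.6 × 0.5 × 18 = 14.4 kt.
Corrected V ≈ 86.3 kt → 86 kt.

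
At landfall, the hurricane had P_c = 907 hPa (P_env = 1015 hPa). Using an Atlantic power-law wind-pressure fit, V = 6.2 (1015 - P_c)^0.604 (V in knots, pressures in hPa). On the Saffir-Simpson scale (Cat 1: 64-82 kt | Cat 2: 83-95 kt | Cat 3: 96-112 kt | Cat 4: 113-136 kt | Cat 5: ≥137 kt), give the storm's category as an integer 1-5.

ΔP = 1015 − 907 = 108 hPa.
V ≈ 6.2 × 108^0.604 = 6.2 × 16.91 ≈ 105 kt.
105 kt falls in the Category 3 band.

3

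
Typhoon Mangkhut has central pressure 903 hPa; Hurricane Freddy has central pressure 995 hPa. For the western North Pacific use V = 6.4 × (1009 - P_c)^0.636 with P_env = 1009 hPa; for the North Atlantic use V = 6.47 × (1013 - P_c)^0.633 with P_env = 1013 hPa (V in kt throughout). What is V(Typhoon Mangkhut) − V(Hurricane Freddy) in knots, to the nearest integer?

84 kt

Typhoon Mangkhut: ΔP = 106; V ≈ 6.4 × 106^0.636 ≈ 124.24 kt.
Hurricane Freddy: ΔP = 18; V ≈ 6.47 × 18^0.633 ≈ 40.32 kt.
Difference ≈ 124.24 − 40.32 = 83.92 → 84 kt.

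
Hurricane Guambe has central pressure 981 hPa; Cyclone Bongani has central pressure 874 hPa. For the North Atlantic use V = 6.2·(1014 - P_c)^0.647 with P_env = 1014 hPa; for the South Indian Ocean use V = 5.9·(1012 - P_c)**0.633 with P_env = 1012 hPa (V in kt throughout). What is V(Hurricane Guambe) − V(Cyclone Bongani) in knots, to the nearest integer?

Hurricane Guambe: ΔP = 33; V ≈ 6.2 × 33^0.647 ≈ 59.55 kt.
Cyclone Bongani: ΔP = 138; V ≈ 5.9 × 138^0.633 ≈ 133.47 kt.
Difference ≈ 59.55 − 133.47 = -73.92 → -74 kt.

-74 kt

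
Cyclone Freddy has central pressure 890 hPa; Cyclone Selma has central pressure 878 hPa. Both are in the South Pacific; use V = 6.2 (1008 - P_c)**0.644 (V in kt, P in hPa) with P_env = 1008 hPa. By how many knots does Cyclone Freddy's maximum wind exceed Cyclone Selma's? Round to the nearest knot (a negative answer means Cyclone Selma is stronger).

Cyclone Freddy: ΔP = 118; V ≈ 6.2 × 118^0.644 ≈ 133.87 kt.
Cyclone Selma: ΔP = 130; V ≈ 6.2 × 130^0.644 ≈ 142.49 kt.
Difference ≈ 133.87 − 142.49 = -8.62 → -9 kt.

-9 kt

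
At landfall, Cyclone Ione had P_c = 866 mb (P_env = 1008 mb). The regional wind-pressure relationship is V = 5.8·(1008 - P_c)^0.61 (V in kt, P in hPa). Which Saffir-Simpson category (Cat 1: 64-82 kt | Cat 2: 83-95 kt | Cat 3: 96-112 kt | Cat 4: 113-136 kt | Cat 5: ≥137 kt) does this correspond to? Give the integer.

4

ΔP = 1008 − 866 = 142 mb.
V ≈ 5.8 × 142^0.61 = 5.8 × 20.55 ≈ 119 kt.
119 kt falls in the Category 4 band.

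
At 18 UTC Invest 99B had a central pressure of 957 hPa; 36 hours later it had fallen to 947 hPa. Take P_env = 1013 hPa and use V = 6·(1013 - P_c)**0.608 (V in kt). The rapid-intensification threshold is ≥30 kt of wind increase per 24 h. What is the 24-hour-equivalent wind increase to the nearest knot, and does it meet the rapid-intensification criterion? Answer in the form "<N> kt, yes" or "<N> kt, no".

V₁: ΔP = 56, V ≈ 6 × 56^0.608 ≈ 69.35 kt.
V₂: ΔP = 66, V ≈ 6 × 66^0.608 ≈ 76.64 kt.
ΔV over 36 h = 7.29 kt → 24 h equivalent = 7.29 × 24/36 ≈ 4.86 kt.
5 kt < 30 kt ⇒ not rapid intensification.

5 kt, no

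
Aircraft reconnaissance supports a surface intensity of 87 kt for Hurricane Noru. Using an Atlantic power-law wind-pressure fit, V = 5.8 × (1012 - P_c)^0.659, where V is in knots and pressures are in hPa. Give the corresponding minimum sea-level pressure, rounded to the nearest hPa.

ΔP = (V / 5.8)^(1/0.659) = (87/5.8)^1.517.
87/5.8 = 15.000; 15.000^1.517 ≈ 60.91 hPa.
P_c = 1012 − 60.91 = 951.09 ≈ 951 hPa.

951 hPa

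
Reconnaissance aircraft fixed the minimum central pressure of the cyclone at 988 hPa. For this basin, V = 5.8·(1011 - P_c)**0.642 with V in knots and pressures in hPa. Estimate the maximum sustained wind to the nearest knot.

43 kt

ΔP = 1011 − 988 = 23 hPa.
23^0.642 ≈ 7.486.
V ≈ 5.8 × 7.486 ≈ 43.4 kt.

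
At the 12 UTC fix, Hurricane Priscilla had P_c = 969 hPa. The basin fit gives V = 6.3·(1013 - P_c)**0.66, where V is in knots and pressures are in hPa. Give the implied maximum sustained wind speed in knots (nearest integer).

77 kt

ΔP = 1013 − 969 = 44 hPa.
44^0.66 ≈ 12.153.
V ≈ 6.3 × 12.153 ≈ 76.6 kt.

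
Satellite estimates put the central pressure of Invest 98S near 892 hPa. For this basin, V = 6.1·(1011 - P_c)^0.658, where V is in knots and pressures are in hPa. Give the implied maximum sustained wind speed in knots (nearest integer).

ΔP = 1011 − 892 = 119 hPa.
119^0.658 ≈ 23.212.
V ≈ 6.1 × 23.212 ≈ 141.6 kt.

142 kt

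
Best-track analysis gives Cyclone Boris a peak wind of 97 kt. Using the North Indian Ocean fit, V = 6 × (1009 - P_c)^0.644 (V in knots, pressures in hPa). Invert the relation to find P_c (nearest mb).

934 mb

ΔP = (V / 6)^(1/0.644) = (97/6)^1.553.
97/6 = 16.167; 16.167^1.553 ≈ 75.29 mb.
P_c = 1009 − 75.29 = 933.71 ≈ 934 mb.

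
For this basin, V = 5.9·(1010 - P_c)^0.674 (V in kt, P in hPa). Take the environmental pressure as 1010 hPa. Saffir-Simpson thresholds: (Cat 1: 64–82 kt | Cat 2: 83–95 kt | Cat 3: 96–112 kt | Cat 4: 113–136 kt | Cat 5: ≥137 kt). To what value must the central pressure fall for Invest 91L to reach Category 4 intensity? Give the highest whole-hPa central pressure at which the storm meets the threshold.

Category 4 begins at V = 113 kt.
Required ΔP = (113/5.9)^(1/0.674) = 19.153^1.484 ≈ 79.88 hPa.
P_c ≤ 1010 − 79.88 = 930.12, so the highest integer P_c is 930 hPa.

930 hPa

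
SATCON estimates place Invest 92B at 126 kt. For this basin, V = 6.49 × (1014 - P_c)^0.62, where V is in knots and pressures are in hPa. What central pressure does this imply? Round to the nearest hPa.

894 hPa

ΔP = (V / 6.49)^(1/0.62) = (126/6.49)^1.613.
126/6.49 = 19.414; 19.414^1.613 ≈ 119.57 hPa.
P_c = 1014 − 119.57 = 894.43 ≈ 894 hPa.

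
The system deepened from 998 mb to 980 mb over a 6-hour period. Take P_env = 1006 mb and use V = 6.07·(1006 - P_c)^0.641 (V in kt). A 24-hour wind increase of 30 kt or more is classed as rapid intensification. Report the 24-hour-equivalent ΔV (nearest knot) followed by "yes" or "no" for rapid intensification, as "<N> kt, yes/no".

V₁: ΔP = 8, V ≈ 6.07 × 8^0.641 ≈ 23.02 kt.
V₂: ΔP = 26, V ≈ 6.07 × 26^0.641 ≈ 49.00 kt.
ΔV over 6 h = 25.98 kt → 24 h equivalent = 25.98 × 24/6 ≈ 103.92 kt.
104 kt ≥ 30 kt ⇒ rapid intensification.

104 kt, yes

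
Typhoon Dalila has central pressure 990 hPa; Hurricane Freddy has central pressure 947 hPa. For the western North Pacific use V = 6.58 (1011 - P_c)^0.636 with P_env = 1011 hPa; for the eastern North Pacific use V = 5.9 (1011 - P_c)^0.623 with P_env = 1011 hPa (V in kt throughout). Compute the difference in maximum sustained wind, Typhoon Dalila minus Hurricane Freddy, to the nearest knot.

Typhoon Dalila: ΔP = 21; V ≈ 6.58 × 21^0.636 ≈ 45.62 kt.
Hurricane Freddy: ΔP = 64; V ≈ 5.9 × 64^0.623 ≈ 78.72 kt.
Difference ≈ 45.62 − 78.72 = -33.10 → -33 kt.

-33 kt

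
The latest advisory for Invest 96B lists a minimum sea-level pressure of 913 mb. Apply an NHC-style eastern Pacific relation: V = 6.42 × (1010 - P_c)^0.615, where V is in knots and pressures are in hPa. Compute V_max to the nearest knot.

ΔP = 1010 − 913 = 97 mb.
97^0.615 ≈ 16.667.
V ≈ 6.42 × 16.667 ≈ 107.0 kt.

107 kt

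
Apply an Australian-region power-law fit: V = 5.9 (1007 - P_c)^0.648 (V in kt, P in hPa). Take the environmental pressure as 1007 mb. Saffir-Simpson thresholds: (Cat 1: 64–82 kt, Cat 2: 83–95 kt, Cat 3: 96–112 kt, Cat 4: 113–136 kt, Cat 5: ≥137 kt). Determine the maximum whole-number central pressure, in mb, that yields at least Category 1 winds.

Category 1 begins at V = 64 kt.
Required ΔP = (64/5.9)^(1/0.648) = 10.847^1.543 ≈ 39.60 mb.
P_c ≤ 1007 − 39.60 = 967.40, so the highest integer P_c is 967 mb.

967 mb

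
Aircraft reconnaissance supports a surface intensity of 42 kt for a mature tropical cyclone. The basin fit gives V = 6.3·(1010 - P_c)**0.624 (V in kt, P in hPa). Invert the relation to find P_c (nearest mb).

989 mb

ΔP = (V / 6.3)^(1/0.624) = (42/6.3)^1.603.
42/6.3 = 6.667; 6.667^1.603 ≈ 20.91 mb.
P_c = 1010 − 20.91 = 989.09 ≈ 989 mb.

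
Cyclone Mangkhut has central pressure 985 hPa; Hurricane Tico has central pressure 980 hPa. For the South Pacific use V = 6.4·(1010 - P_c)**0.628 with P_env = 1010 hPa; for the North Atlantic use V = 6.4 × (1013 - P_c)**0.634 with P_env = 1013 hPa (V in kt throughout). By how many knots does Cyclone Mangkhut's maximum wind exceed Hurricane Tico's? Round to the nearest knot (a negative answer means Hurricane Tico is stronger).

-10 kt

Cyclone Mangkhut: ΔP = 25; V ≈ 6.4 × 25^0.628 ≈ 48.32 kt.
Hurricane Tico: ΔP = 33; V ≈ 6.4 × 33^0.634 ≈ 58.74 kt.
Difference ≈ 48.32 − 58.74 = -10.42 → -10 kt.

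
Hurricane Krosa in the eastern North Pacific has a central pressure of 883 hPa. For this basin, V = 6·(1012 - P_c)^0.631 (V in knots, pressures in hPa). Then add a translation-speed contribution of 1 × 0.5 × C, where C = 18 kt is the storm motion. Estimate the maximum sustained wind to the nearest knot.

138 kt

ΔP = 1012 − 883 = 129 hPa.
129^0.631 ≈ 21.468.
V ≈ 6 × 21.468 ≈ 128.8 kt.
Translation term: 1 × 0.5 × 18 = 9 kt.
Corrected V ≈ 137.8 kt → 138 kt.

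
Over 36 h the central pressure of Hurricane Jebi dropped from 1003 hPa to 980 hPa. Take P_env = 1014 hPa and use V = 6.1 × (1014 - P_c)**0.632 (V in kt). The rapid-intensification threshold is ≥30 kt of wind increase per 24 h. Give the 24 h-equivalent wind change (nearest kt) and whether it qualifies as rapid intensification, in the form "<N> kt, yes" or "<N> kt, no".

V₁: ΔP = 11, V ≈ 6.1 × 11^0.632 ≈ 27.76 kt.
V₂: ΔP = 34, V ≈ 6.1 × 34^0.632 ≈ 56.65 kt.
ΔV over 36 h = 28.89 kt → 24 h equivalent = 28.89 × 24/36 ≈ 19.26 kt.
19 kt < 30 kt ⇒ not rapid intensification.

19 kt, no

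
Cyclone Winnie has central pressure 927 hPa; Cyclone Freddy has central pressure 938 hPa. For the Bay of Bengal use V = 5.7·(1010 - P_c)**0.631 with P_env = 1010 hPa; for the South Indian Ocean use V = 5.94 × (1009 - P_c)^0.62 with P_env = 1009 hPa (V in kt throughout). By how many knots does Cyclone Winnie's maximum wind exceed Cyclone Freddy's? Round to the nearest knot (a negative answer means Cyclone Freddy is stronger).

9 kt

Cyclone Winnie: ΔP = 83; V ≈ 5.7 × 83^0.631 ≈ 92.64 kt.
Cyclone Freddy: ΔP = 71; V ≈ 5.94 × 71^0.62 ≈ 83.48 kt.
Difference ≈ 92.64 − 83.48 = 9.16 → 9 kt.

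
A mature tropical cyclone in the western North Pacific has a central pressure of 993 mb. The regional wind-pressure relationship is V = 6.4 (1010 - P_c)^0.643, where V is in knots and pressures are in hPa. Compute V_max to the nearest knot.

40 kt

ΔP = 1010 − 993 = 17 mb.
17^0.643 ≈ 6.183.
V ≈ 6.4 × 6.183 ≈ 39.6 kt.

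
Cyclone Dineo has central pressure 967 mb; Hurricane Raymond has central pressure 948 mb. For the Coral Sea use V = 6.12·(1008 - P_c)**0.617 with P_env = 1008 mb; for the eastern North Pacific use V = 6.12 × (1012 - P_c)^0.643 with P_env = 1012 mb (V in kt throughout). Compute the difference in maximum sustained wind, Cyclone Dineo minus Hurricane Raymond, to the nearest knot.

Cyclone Dineo: ΔP = 41; V ≈ 6.12 × 41^0.617 ≈ 60.51 kt.
Hurricane Raymond: ΔP = 64; V ≈ 6.12 × 64^0.643 ≈ 88.74 kt.
Difference ≈ 60.51 − 88.74 = -28.23 → -28 kt.

-28 kt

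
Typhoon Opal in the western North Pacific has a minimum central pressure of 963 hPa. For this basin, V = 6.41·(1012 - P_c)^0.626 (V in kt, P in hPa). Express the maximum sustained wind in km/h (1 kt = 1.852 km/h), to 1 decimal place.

135.7 km/h

ΔP = 1012 − 963 = 49 hPa.
V ≈ 6.41 × 49^0.626 = 6.41 × 11.430 ≈ 73.269 kt.
73.269 × 1.852 ≈ 135.69 km/h → 135.7 km/h.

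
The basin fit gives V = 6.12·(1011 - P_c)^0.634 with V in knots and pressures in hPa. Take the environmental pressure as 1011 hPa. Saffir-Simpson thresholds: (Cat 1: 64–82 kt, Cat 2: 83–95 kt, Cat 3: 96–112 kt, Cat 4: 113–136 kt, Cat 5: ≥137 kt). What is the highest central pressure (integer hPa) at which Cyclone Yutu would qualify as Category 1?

Category 1 begins at V = 64 kt.
Required ΔP = (64/6.12)^(1/0.634) = 10.458^1.577 ≈ 40.54 hPa.
P_c ≤ 1011 − 40.54 = 970.46, so the highest integer P_c is 970 hPa.

970 hPa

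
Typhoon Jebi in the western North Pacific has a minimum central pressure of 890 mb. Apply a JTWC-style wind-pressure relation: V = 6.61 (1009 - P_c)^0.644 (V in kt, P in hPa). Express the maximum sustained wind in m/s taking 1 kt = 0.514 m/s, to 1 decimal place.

73.8 m/s

ΔP = 1009 − 890 = 119 mb.
V ≈ 6.61 × 119^0.644 = 6.61 × 21.710 ≈ 143.501 kt.
143.501 × 0.514 ≈ 73.76 m/s → 73.8 m/s.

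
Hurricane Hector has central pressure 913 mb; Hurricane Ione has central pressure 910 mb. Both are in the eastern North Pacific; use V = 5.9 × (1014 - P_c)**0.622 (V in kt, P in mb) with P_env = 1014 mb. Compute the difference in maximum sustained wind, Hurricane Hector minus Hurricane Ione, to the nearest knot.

Hurricane Hector: ΔP = 101; V ≈ 5.9 × 101^0.622 ≈ 104.12 kt.
Hurricane Ione: ΔP = 104; V ≈ 5.9 × 104^0.622 ≈ 106.03 kt.
Difference ≈ 104.12 − 106.03 = -1.91 → -2 kt.

-2 kt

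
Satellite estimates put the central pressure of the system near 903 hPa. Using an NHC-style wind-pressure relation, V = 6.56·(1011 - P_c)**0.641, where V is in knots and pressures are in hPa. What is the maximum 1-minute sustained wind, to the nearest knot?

ΔP = 1011 − 903 = 108 hPa.
108^0.641 ≈ 20.111.
V ≈ 6.56 × 20.111 ≈ 131.9 kt.

132 kt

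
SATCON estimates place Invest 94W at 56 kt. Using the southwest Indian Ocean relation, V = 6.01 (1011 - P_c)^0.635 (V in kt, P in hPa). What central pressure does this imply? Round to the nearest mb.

ΔP = (V / 6.01)^(1/0.635) = (56/6.01)^1.575.
56/6.01 = 9.318; 9.318^1.575 ≈ 33.61 mb.
P_c = 1011 − 33.61 = 977.39 ≈ 977 mb.

977 mb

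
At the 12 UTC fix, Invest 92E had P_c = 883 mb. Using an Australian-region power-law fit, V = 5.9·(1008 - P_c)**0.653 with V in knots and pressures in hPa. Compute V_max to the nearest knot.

138 kt

ΔP = 1008 − 883 = 125 mb.
125^0.653 ≈ 23.404.
V ≈ 5.9 × 23.404 ≈ 138.1 kt.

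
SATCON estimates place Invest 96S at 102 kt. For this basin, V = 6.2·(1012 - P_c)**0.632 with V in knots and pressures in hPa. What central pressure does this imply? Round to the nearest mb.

ΔP = (V / 6.2)^(1/0.632) = (102/6.2)^1.582.
102/6.2 = 16.452; 16.452^1.582 ≈ 84.02 mb.
P_c = 1012 − 84.02 = 927.98 ≈ 928 mb.

928 mb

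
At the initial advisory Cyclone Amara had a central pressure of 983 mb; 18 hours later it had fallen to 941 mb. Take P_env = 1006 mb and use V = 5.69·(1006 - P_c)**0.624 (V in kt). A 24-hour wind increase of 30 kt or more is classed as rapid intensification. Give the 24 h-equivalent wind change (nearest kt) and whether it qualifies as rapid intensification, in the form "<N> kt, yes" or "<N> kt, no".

49 kt, yes

V₁: ΔP = 23, V ≈ 5.69 × 23^0.624 ≈ 40.26 kt.
V₂: ΔP = 65, V ≈ 5.69 × 65^0.624 ≈ 76.98 kt.
ΔV over 18 h = 36.72 kt → 24 h equivalent = 36.72 × 24/18 ≈ 48.96 kt.
49 kt ≥ 30 kt ⇒ rapid intensification.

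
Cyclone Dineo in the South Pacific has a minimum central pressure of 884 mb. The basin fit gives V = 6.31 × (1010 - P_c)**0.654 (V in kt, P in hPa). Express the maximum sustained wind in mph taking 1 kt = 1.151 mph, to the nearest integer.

172 mph

ΔP = 1010 − 884 = 126 mb.
V ≈ 6.31 × 126^0.654 = 6.31 × 23.640 ≈ 149.167 kt.
149.167 × 1.151 ≈ 171.69 mph → 172 mph.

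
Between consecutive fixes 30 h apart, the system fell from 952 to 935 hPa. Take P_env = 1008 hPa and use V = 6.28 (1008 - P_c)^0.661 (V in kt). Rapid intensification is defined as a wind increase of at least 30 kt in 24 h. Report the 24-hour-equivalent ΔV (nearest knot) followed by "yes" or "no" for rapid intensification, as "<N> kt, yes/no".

14 kt, no

V₁: ΔP = 56, V ≈ 6.28 × 56^0.661 ≈ 89.85 kt.
V₂: ΔP = 73, V ≈ 6.28 × 73^0.661 ≈ 107.06 kt.
ΔV over 30 h = 17.21 kt → 24 h equivalent = 17.21 × 24/30 ≈ 13.77 kt.
14 kt < 30 kt ⇒ not rapid intensification.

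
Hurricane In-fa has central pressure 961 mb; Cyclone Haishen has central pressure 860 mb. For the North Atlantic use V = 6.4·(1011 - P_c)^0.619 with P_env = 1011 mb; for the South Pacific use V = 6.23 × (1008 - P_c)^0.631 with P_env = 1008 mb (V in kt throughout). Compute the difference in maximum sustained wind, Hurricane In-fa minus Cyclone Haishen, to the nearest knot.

-74 kt

Hurricane In-fa: ΔP = 50; V ≈ 6.4 × 50^0.619 ≈ 72.08 kt.
Cyclone Haishen: ΔP = 148; V ≈ 6.23 × 148^0.631 ≈ 145.86 kt.
Difference ≈ 72.08 − 145.86 = -73.78 → -74 kt.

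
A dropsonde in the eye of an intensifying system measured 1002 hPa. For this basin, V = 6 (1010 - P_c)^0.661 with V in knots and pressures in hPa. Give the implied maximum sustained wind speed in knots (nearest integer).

ΔP = 1010 − 1002 = 8 hPa.
8^0.661 ≈ 3.953.
V ≈ 6 × 3.953 ≈ 23.7 kt.

24 kt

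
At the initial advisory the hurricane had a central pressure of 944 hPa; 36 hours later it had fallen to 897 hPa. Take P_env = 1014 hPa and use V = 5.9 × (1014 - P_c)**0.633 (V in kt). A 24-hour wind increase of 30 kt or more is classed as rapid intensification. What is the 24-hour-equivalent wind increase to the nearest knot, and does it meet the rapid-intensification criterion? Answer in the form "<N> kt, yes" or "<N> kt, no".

22 kt, no

V₁: ΔP = 70, V ≈ 5.9 × 70^0.633 ≈ 86.86 kt.
V₂: ΔP = 117, V ≈ 5.9 × 117^0.633 ≈ 120.23 kt.
ΔV over 36 h = 33.37 kt → 24 h equivalent = 33.37 × 24/36 ≈ 22.25 kt.
22 kt < 30 kt ⇒ not rapid intensification.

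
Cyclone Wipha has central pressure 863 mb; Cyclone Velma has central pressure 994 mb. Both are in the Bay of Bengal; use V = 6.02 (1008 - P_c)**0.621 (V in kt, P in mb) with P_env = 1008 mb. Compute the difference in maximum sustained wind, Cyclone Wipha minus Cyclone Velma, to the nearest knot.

Cyclone Wipha: ΔP = 145; V ≈ 6.02 × 145^0.621 ≈ 132.38 kt.
Cyclone Velma: ΔP = 14; V ≈ 6.02 × 14^0.621 ≈ 31.00 kt.
Difference ≈ 132.38 − 31.00 = 101.38 → 101 kt.

101 kt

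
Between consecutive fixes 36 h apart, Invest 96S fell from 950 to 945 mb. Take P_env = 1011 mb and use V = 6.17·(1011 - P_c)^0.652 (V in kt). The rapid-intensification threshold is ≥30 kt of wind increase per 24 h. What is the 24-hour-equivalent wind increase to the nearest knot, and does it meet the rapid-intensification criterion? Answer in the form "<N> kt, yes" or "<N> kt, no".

3 kt, no

V₁: ΔP = 61, V ≈ 6.17 × 61^0.652 ≈ 90.02 kt.
V₂: ΔP = 66, V ≈ 6.17 × 66^0.652 ≈ 94.76 kt.
ΔV over 36 h = 4.74 kt → 24 h equivalent = 4.74 × 24/36 ≈ 3.16 kt.
3 kt < 30 kt ⇒ not rapid intensification.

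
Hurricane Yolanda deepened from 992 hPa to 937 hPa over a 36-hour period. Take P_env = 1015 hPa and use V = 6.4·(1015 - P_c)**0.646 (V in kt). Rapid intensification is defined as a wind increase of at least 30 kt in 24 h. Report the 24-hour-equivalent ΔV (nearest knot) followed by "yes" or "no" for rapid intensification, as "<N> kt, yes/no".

39 kt, yes

V₁: ΔP = 23, V ≈ 6.4 × 23^0.646 ≈ 48.51 kt.
V₂: ΔP = 78, V ≈ 6.4 × 78^0.646 ≈ 106.78 kt.
ΔV over 36 h = 58.27 kt → 24 h equivalent = 58.27 × 24/36 ≈ 38.85 kt.
39 kt ≥ 30 kt ⇒ rapid intensification.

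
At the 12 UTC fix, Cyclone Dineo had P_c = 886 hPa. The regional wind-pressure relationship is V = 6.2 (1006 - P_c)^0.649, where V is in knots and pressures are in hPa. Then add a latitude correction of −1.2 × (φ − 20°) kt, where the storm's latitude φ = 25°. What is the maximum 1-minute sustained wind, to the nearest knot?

133 kt

ΔP = 1006 − 886 = 120 hPa.
120^0.649 ≈ 22.356.
V ≈ 6.2 × 22.356 ≈ 138.6 kt.
Latitude correction: −1.2 × (25 − 20) = -6 kt.
Corrected V ≈ 132.6 kt → 133 kt.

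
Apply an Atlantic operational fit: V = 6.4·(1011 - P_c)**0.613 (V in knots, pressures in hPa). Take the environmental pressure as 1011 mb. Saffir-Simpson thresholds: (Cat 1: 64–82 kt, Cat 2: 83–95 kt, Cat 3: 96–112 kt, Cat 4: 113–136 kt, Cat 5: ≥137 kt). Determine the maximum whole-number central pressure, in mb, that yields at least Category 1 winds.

Category 1 begins at V = 64 kt.
Required ΔP = (64/6.4)^(1/0.613) = 10.000^1.631 ≈ 42.79 mb.
P_c ≤ 1011 − 42.79 = 968.21, so the highest integer P_c is 968 mb.

968 mb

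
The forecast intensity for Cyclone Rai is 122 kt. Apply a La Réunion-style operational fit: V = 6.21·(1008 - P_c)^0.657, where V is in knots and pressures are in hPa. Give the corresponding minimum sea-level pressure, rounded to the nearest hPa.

915 hPa

ΔP = (V / 6.21)^(1/0.657) = (122/6.21)^1.522.
122/6.21 = 19.646; 19.646^1.522 ≈ 92.99 hPa.
P_c = 1008 − 92.99 = 915.01 ≈ 915 hPa.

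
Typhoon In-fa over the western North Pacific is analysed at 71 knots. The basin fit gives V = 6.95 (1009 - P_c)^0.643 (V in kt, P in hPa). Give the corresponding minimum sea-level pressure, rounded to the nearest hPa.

ΔP = (V / 6.95)^(1/0.643) = (71/6.95)^1.555.
71/6.95 = 10.216; 10.216^1.555 ≈ 37.12 hPa.
P_c = 1009 − 37.12 = 971.88 ≈ 972 hPa.

972 hPa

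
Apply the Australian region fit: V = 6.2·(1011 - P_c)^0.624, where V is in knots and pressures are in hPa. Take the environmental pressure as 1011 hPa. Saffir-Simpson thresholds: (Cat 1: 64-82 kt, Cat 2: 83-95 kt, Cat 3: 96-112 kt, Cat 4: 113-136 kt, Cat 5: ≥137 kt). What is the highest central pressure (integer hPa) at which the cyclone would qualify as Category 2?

947 hPa

Category 2 begins at V = 83 kt.
Required ΔP = (83/6.2)^(1/0.624) = 13.387^1.603 ≈ 63.91 hPa.
P_c ≤ 1011 − 63.91 = 947.09, so the highest integer P_c is 947 hPa.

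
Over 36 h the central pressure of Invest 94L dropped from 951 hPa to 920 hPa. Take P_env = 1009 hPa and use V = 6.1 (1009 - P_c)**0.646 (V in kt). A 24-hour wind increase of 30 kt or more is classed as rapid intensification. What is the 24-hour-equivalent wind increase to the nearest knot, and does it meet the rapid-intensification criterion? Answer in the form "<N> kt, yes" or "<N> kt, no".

18 kt, no

V₁: ΔP = 58, V ≈ 6.1 × 58^0.646 ≈ 84.04 kt.
V₂: ΔP = 89, V ≈ 6.1 × 89^0.646 ≈ 110.82 kt.
ΔV over 36 h = 26.78 kt → 24 h equivalent = 26.78 × 24/36 ≈ 17.85 kt.
18 kt < 30 kt ⇒ not rapid intensification.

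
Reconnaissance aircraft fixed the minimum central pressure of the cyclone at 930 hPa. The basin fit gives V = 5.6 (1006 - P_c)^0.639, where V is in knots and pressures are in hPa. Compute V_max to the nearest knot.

ΔP = 1006 − 930 = 76 hPa.
76^0.639 ≈ 15.916.
V ≈ 5.6 × 15.916 ≈ 89.1 kt.

89 kt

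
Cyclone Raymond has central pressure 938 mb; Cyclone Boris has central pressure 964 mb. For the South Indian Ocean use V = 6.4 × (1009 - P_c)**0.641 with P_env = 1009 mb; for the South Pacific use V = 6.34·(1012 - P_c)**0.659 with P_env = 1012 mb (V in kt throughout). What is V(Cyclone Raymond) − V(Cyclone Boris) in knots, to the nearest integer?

17 kt

Cyclone Raymond: ΔP = 71; V ≈ 6.4 × 71^0.641 ≈ 98.36 kt.
Cyclone Boris: ΔP = 48; V ≈ 6.34 × 48^0.659 ≈ 81.29 kt.
Difference ≈ 98.36 − 81.29 = 17.07 → 17 kt.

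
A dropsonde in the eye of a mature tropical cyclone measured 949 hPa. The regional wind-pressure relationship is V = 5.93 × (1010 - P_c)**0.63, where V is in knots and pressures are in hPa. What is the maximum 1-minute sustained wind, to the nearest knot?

79 kt

ΔP = 1010 − 949 = 61 hPa.
61^0.63 ≈ 13.328.
V ≈ 5.93 × 13.328 ≈ 79.0 kt.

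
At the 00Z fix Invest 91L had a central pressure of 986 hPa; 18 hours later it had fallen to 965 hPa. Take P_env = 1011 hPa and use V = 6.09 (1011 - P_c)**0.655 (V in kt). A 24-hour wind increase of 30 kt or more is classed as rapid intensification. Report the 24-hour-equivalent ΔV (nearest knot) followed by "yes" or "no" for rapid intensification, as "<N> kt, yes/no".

V₁: ΔP = 25, V ≈ 6.09 × 25^0.655 ≈ 50.15 kt.
V₂: ΔP = 46, V ≈ 6.09 × 46^0.655 ≈ 74.77 kt.
ΔV over 18 h = 24.62 kt → 24 h equivalent = 24.62 × 24/18 ≈ 32.83 kt.
33 kt ≥ 30 kt ⇒ rapid intensification.

33 kt, yes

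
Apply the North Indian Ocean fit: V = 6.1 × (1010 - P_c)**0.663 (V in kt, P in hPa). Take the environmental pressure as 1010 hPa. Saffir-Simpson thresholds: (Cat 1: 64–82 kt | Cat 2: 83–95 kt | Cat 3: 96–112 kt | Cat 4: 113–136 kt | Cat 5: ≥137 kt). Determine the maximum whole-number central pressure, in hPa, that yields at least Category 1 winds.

Category 1 begins at V = 64 kt.
Required ΔP = (64/6.1)^(1/0.663) = 10.492^1.508 ≈ 34.65 hPa.
P_c ≤ 1010 − 34.65 = 975.35, so the highest integer P_c is 975 hPa.

975 hPa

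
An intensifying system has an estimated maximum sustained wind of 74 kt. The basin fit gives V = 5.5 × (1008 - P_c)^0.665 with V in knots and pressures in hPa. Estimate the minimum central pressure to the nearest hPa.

ΔP = (V / 5.5)^(1/0.665) = (74/5.5)^1.504.
74/5.5 = 13.455; 13.455^1.504 ≈ 49.84 hPa.
P_c = 1008 − 49.84 = 958.16 ≈ 958 hPa.

958 hPa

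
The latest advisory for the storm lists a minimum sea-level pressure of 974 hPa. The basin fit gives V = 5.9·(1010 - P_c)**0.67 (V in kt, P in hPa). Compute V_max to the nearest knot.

65 kt

ΔP = 1010 − 974 = 36 hPa.
36^0.67 ≈ 11.034.
V ≈ 5.9 × 11.034 ≈ 65.1 kt.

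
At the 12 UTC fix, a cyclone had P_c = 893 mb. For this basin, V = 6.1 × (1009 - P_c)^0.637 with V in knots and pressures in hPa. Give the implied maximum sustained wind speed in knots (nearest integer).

126 kt

ΔP = 1009 − 893 = 116 mb.
116^0.637 ≈ 20.657.
V ≈ 6.1 × 20.657 ≈ 126.0 kt.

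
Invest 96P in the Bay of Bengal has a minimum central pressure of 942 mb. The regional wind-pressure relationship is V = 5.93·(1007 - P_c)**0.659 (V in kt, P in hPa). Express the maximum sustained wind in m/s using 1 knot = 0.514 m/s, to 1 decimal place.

ΔP = 1007 − 942 = 65 mb.
V ≈ 5.93 × 65^0.659 = 5.93 × 15.657 ≈ 92.846 kt.
92.846 × 0.514 ≈ 47.72 m/s → 47.7 m/s.

47.7 m/s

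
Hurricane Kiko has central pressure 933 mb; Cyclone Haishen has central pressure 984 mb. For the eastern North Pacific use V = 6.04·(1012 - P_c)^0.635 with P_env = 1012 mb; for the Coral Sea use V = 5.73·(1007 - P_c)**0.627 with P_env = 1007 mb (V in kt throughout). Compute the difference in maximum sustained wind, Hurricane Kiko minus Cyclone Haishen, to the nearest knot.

Hurricane Kiko: ΔP = 79; V ≈ 6.04 × 79^0.635 ≈ 96.83 kt.
Cyclone Haishen: ΔP = 23; V ≈ 5.73 × 23^0.627 ≈ 40.92 kt.
Difference ≈ 96.83 − 40.92 = 55.91 → 56 kt.

56 kt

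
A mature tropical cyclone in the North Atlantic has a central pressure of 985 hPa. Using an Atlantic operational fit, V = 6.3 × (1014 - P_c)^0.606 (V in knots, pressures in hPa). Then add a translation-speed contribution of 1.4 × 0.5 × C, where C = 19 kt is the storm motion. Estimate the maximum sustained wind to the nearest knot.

62 kt

ΔP = 1014 − 985 = 29 hPa.
29^0.606 ≈ 7.695.
V ≈ 6.3 × 7.695 ≈ 48.5 kt.
Translation term: 1.4 × 0.5 × 19 = 13.3 kt.
Corrected V ≈ 61.8 kt → 62 kt.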